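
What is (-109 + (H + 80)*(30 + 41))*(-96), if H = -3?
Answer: -514368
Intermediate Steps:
(-109 + (H + 80)*(30 + 41))*(-96) = (-109 + (-3 + 80)*(30 + 41))*(-96) = (-109 + 77*71)*(-96) = (-109 + 5467)*(-96) = 5358*(-96) = -514368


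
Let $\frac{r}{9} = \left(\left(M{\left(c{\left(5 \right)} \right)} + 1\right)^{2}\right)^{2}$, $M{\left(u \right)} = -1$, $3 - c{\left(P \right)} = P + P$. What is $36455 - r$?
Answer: $36455$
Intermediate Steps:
$c{\left(P \right)} = 3 - 2 P$ ($c{\left(P \right)} = 3 - \left(P + P\right) = 3 - 2 P$)
$r = 0$ ($r = 9 \left(\left(-1 + 1\right)^{2}\right)^{2} = 9 \left(0^{2}\right)^{2} = 9 \cdot 0^{2} = 9 \cdot 0 = 0$)
$36455 - r = 36455 - 0 = 36455 + 0 = 36455$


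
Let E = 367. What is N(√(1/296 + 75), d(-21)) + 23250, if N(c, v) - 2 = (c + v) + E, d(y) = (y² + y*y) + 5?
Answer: 24506 + 149*√74/148 ≈ 24515.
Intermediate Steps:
d(y) = 5 + 2*y² (d(y) = (y² + y²) + 5 = 2*y² + 5 = 5 + 2*y²)
N(c, v) = 369 + c + v (N(c, v) = 2 + ((c + v) + 367) = 2 + (367 + c + v) = 369 + c + v)
N(√(1/296 + 75), d(-21)) + 23250 = (369 + √(1/296 + 75) + (5 + 2*(-21)²)) + 23250 = (369 + √(1/296 + 75) + (5 + 2*441)) + 23250 = (369 + √(22201/296) + (5 + 882)) + 23250 = (369 + 149*√74/148 + 887) + 23250 = (1256 + 149*√74/148) + 23250 = 24506 + 149*√74/148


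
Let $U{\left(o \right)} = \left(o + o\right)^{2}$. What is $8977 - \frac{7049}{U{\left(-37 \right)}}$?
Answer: $\frac{49151003}{5476} \approx 8975.7$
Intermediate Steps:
$U{\left(o \right)} = 4 o^{2}$ ($U{\left(o \right)} = \left(2 o\right)^{2} = 4 o^{2}$)
$8977 - \frac{7049}{U{\left(-37 \right)}} = 8977 - \frac{7049}{4 \left(-37\right)^{2}} = 8977 - \frac{7049}{4 \cdot 1369} = 8977 - \frac{7049}{5476} = \frac{49151003}{5476}$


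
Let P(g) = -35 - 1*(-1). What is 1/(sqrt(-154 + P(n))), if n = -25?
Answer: -I*sqrt(47)/94 ≈ -0.072932*I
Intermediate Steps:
P(g) = -34 (P(g) = -35 + 1 = -34)
1/(sqrt(-154 + P(n))) = 1/(sqrt(-154 - 34)) = 1/(sqrt(-188)) = 1/(2*I*sqrt(47)) = -I*sqrt(47)/94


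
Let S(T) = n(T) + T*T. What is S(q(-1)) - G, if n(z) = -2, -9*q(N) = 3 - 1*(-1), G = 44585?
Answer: -3611531/81 ≈ -44587.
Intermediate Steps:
q(N) = -4/9 (q(N) = -(3 - 1*(-1))/9 = -(3 + 1)/9 = -1/9*4 = -4/9)
S(T) = -2 + T**2 (S(T) = -2 + T*T = -2 + T**2)
S(q(-1)) - G = (-2 + (-4/9)**2) - 1*44585 = (-2 + 16/81) - 44585 = -146/81 - 44585 = -3611531/81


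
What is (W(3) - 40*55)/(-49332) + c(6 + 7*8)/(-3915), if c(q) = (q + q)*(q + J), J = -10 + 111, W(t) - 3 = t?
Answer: -164751479/32189130 ≈ -5.1182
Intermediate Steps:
W(t) = 3 + t
J = 101
c(q) = 2*q*(101 + q) (c(q) = (q + q)*(q + 101) = (2*q)*(101 + q) = 2*q*(101 + q))
(W(3) - 40*55)/(-49332) + c(6 + 7*8)/(-3915) = ((3 + 3) - 40*55)/(-49332) + (2*(6 + 7*8)*(101 + (6 + 7*8)))/(-3915) = (6 - 2200)*(-1/49332) + (2*(6 + 56)*(101 + (6 + 56)))*(-1/3915) = -2194*(-1/49332) + (2*62*(101 + 62))*(-1/3915) = 1097/24666 + (2*62*163)*(-1/3915) = 1097/24666 + 20212*(-1/3915) = 1097/24666 - 20212/3915 = -164751479/32189130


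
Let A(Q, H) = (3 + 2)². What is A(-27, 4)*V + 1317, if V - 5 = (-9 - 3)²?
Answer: 5042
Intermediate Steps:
V = 149 (V = 5 + (-9 - 3)² = 5 + (-12)² = 5 + 144 = 149)
A(Q, H) = 25 (A(Q, H) = 5² = 25)
A(-27, 4)*V + 1317 = 25*149 + 1317 = 3725 + 1317 = 5042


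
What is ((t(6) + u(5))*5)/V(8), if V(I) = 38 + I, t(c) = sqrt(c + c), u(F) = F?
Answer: 25/46 + 5*sqrt(3)/23 ≈ 0.92001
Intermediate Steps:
t(c) = sqrt(2)*sqrt(c) (t(c) = sqrt(2*c) = sqrt(2)*sqrt(c))
((t(6) + u(5))*5)/V(8) = ((sqrt(2)*sqrt(6) + 5)*5)/(38 + 8) = ((2*sqrt(3) + 5)*5)/46 = ((5 + 2*sqrt(3))*5)*(1/46) = (25 + 10*sqrt(3))*(1/46) = 25/46 + 5*sqrt(3)/23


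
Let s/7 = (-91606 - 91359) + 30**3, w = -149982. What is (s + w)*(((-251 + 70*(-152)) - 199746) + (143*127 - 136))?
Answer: 239173447044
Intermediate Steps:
s = -1091755 (s = 7*((-91606 - 91359) + 30**3) = 7*(-182965 + 27000) = 7*(-155965) = -1091755)
(s + w)*(((-251 + 70*(-152)) - 199746) + (143*127 - 136)) = (-1091755 - 149982)*(((-251 + 70*(-152)) - 199746) + (143*127 - 136)) = -1241737*(((-251 - 10640) - 199746) + (18161 - 136)) = -1241737*((-10891 - 199746) + 18025) = -1241737*(-210637 + 18025) = -1241737*(-192612) = 239173447044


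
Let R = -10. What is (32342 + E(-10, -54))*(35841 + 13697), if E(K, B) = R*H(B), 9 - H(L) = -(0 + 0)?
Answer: 1597699576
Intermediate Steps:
H(L) = 9 (H(L) = 9 - (-1)*(0 + 0) = 9 - (-1)*0 = 9 - 1*0 = 9 + 0 = 9)
E(K, B) = -90 (E(K, B) = -10*9 = -90)
(32342 + E(-10, -54))*(35841 + 13697) = (32342 - 90)*(35841 + 13697) = 32252*49538 = 1597699576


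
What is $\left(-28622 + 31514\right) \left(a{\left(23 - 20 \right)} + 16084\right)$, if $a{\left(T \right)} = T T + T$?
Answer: $46549632$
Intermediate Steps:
$a{\left(T \right)} = T + T^{2}$ ($a{\left(T \right)} = T^{2} + T = T + T^{2}$)
$\left(-28622 + 31514\right) \left(a{\left(23 - 20 \right)} + 16084\right) = \left(-28622 + 31514\right) \left(\left(23 - 20\right) \left(1 + \left(23 - 20\right)\right) + 16084\right) = 2892 \left(\left(23 - 20\right) \left(1 + \left(23 - 20\right)\right) + 16084\right) = 2892 \left(3 \left(1 + 3\right) + 16084\right) = 2892 \left(3 \cdot 4 + 16084\right) = 2892 \left(12 + 16084\right) = 2892 \cdot 16096 = 46549632$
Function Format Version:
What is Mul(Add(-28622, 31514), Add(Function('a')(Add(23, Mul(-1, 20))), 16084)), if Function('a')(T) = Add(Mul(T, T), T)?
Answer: 46549632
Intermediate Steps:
Function('a')(T) = Add(T, Pow(T, 2)) (Function('a')(T) = Add(Pow(T, 2), T) = Add(T, Pow(T, 2)))
Mul(Add(-28622, 31514), Add(Function('a')(Add(23, Mul(-1, 20))), 16084)) = Mul(Add(-28622, 31514), Add(Mul(Add(23, Mul(-1, 20)), Add(1, Add(23, Mul(-1, 20)))), 16084)) = Mul(2892, Add(Mul(Add(23, -20), Add(1, Add(23, -20))), 16084)) = Mul(2892, Add(Mul(3, Add(1, 3)), 16084)) = Mul(2892, Add(Mul(3, 4), 16084)) = Mul(2892, Add(12, 16084)) = Mul(2892, 16096) = 46549632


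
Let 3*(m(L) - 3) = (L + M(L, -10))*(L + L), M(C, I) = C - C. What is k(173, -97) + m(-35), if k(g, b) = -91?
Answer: 2186/3 ≈ 728.67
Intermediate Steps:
M(C, I) = 0
m(L) = 3 + 2*L**2/3 (m(L) = 3 + ((L + 0)*(L + L))/3 = 3 + (L*(2*L))/3 = 3 + (2*L**2)/3 = 3 + 2*L**2/3)
k(173, -97) + m(-35) = -91 + (3 + (2/3)*(-35)**2) = -91 + (3 + (2/3)*1225) = -91 + (3 + 2450/3) = -91 + 2459/3 = 2186/3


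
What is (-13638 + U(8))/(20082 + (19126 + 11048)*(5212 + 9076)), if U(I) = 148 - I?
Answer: -6749/215573097 ≈ -3.1307e-5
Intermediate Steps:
(-13638 + U(8))/(20082 + (19126 + 11048)*(5212 + 9076)) = (-13638 + (148 - 1*8))/(20082 + (19126 + 11048)*(5212 + 9076)) = (-13638 + (148 - 8))/(20082 + 30174*14288) = (-13638 + 140)/(20082 + 431126112) = -13498/431146194 = -13498*1/431146194 = -6749/215573097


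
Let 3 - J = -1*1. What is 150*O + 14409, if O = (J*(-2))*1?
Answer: 13209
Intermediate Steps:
J = 4 (J = 3 - (-1) = 3 - 1*(-1) = 3 + 1 = 4)
O = -8 (O = (4*(-2))*1 = -8*1 = -8)
150*O + 14409 = 150*(-8) + 14409 = -1200 + 14409 = 13209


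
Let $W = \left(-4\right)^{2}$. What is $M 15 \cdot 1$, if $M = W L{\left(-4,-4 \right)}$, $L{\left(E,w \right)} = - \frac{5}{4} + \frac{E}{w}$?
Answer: $-60$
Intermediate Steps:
$L{\left(E,w \right)} = - \frac{5}{4} + \frac{E}{w}$ ($L{\left(E,w \right)} = \left(-5\right) \frac{1}{4} + \frac{E}{w} = - \frac{5}{4} + \frac{E}{w}$)
$W = 16$
$M = -4$ ($M = 16 \left(- \frac{5}{4} - \frac{4}{-4}\right) = 16 \left(- \frac{5}{4} - -1\right) = 16 \left(- \frac{5}{4} + 1\right) = 16 \left(- \frac{1}{4}\right) = -4$)
$M 15 \cdot 1 = - 4 \cdot 15 \cdot 1 = \left(-4\right) 15 = -60$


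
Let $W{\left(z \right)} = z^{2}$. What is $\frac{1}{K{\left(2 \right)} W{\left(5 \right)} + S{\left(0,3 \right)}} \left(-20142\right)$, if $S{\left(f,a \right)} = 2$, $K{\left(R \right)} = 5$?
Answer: $- \frac{20142}{127} \approx -158.6$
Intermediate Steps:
$\frac{1}{K{\left(2 \right)} W{\left(5 \right)} + S{\left(0,3 \right)}} \left(-20142\right) = \frac{1}{5 \cdot 5^{2} + 2} \left(-20142\right) = \frac{1}{5 \cdot 25 + 2} \left(-20142\right) = \frac{1}{125 + 2} \left(-20142\right) = \frac{1}{127} \left(-20142\right) = - \frac{20142}{127}$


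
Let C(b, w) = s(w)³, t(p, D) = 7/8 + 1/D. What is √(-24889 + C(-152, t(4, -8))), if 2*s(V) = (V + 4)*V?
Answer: I*√1630755118/256 ≈ 157.74*I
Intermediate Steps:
s(V) = V*(4 + V)/2 (s(V) = ((V + 4)*V)/2 = ((4 + V)*V)/2 = (V*(4 + V))/2 = V*(4 + V)/2)
t(p, D) = 7/8 + 1/D (t(p, D) = 7*(⅛) + 1/D = 7/8 + 1/D)
C(b, w) = w³*(4 + w)³/8 (C(b, w) = (w*(4 + w)/2)³ = w³*(4 + w)³/8)
√(-24889 + C(-152, t(4, -8))) = √(-24889 + (7/8 + 1/(-8))³*(4 + (7/8 + 1/(-8)))³/8) = √(-24889 + (7/8 - ⅛)³*(4 + (7/8 - ⅛))³/8) = √(-24889 + (¾)³*(4 + ¾)³/8) = √(-24889 + (⅛)*(27/64)*(19/4)³) = √(-24889 + (⅛)*(27/64)*(6859/64)) = √(-24889 + 185193/32768) = √(-815377559/32768) = I*√1630755118/256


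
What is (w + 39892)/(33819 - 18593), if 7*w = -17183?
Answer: 262061/106582 ≈ 2.4588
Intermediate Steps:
w = -17183/7 (w = (⅐)*(-17183) = -17183/7 ≈ -2454.7)
(w + 39892)/(33819 - 18593) = (-17183/7 + 39892)/(33819 - 18593) = (262061/7)/15226 = (262061/7)*(1/15226) = 262061/106582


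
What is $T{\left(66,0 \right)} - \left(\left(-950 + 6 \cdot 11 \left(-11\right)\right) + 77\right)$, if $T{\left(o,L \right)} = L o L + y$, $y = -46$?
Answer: $1553$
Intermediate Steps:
$T{\left(o,L \right)} = -46 + o L^{2}$ ($T{\left(o,L \right)} = L o L - 46 = o L^{2} - 46 = -46 + o L^{2}$)
$T{\left(66,0 \right)} - \left(\left(-950 + 6 \cdot 11 \left(-11\right)\right) + 77\right) = \left(-46 + 66 \cdot 0^{2}\right) - \left(\left(-950 + 6 \cdot 11 \left(-11\right)\right) + 77\right) = \left(-46 + 66 \cdot 0\right) - \left(\left(-950 + 66 \left(-11\right)\right) + 77\right) = \left(-46 + 0\right) - \left(\left(-950 - 726\right) + 77\right) = -46 - \left(-1676 + 77\right) = -46 - -1599 = -46 + 1599 = 1553$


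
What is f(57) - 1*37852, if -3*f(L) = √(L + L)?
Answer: -37852 - √114/3 ≈ -37856.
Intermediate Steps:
f(L) = -√2*√L/3 (f(L) = -√(L + L)/3 = -√2*√L/3)
f(57) - 1*37852 = -√2*√57/3 - 1*37852 = -√114/3 - 37852 = -37852 - √114/3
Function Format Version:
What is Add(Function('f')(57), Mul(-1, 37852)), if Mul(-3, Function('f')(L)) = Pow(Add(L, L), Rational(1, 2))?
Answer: Add(-37852, Mul(Rational(-1, 3), Pow(114, Rational(1, 2)))) ≈ -37856.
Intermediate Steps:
Function('f')(L) = Mul(Rational(-1, 3), Pow(2, Rational(1, 2)), Pow(L, Rational(1, 2))) (Function('f')(L) = Mul(Rational(-1, 3), Pow(Add(L, L), Rational(1, 2))) = Mul(Rational(-1, 3), Pow(Mul(2, L), Rational(1, 2))) = Mul(Rational(-1, 3), Mul(Pow(2, Rational(1, 2)), Pow(L, Rational(1, 2)))) = Mul(Rational(-1, 3), Pow(2, Rational(1, 2)), Pow(L, Rational(1, 2))))
Add(Function('f')(57), Mul(-1, 37852)) = Add(Mul(Rational(-1, 3), Pow(2, Rational(1, 2)), Pow(57, Rational(1, 2))), Mul(-1, 37852)) = Add(Mul(Rational(-1, 3), Pow(114, Rational(1, 2))), -37852) = Add(-37852, Mul(Rational(-1, 3), Pow(114, Rational(1, 2))))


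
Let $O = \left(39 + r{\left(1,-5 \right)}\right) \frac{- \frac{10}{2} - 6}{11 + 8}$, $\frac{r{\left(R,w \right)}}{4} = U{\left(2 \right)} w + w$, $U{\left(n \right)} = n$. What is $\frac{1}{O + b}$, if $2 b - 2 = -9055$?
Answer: $- \frac{38}{171545} \approx -0.00022152$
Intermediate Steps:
$b = - \frac{9053}{2}$ ($b = 1 + \frac{1}{2} \left(-9055\right) = 1 - \frac{9055}{2} = - \frac{9053}{2} \approx -4526.5$)
$r{\left(R,w \right)} = 12 w$ ($r{\left(R,w \right)} = 4 \left(2 w + w\right) = 4 \cdot 3 w = 12 w$)
$O = \frac{231}{19}$ ($O = \left(39 + 12 \left(-5\right)\right) \frac{- \frac{10}{2} - 6}{11 + 8} = \left(39 - 60\right) \frac{\left(-10\right) \frac{1}{2} - 6}{19} = - 21 \left(-5 - 6\right) \frac{1}{19} = - 21 \left(\left(-11\right) \frac{1}{19}\right) = \left(-21\right) \left(- \frac{11}{19}\right) = \frac{231}{19} \approx 12.158$)
$\frac{1}{O + b} = \frac{1}{\frac{231}{19} - \frac{9053}{2}} = \frac{1}{- \frac{171545}{38}} = - \frac{38}{171545}$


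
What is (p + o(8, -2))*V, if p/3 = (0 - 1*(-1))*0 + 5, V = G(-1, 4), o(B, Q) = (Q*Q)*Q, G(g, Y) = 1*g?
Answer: -7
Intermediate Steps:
G(g, Y) = g
o(B, Q) = Q³ (o(B, Q) = Q²*Q = Q³)
V = -1
p = 15 (p = 3*((0 - 1*(-1))*0 + 5) = 3*((0 + 1)*0 + 5) = 3*(1*0 + 5) = 3*(0 + 5) = 3*5 = 15)
(p + o(8, -2))*V = (15 + (-2)³)*(-1) = (15 - 8)*(-1) = 7*(-1) = -7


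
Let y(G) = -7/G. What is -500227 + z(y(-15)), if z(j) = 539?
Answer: -499688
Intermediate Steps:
-500227 + z(y(-15)) = -500227 + 539 = -499688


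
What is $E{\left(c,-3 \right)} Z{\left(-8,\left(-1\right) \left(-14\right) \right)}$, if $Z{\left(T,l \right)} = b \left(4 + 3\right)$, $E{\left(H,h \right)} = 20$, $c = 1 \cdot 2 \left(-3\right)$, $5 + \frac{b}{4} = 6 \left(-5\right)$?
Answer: $-19600$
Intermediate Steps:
$b = -140$ ($b = -20 + 4 \cdot 6 \left(-5\right) = -20 + 4 \left(-30\right) = -20 - 120 = -140$)
$c = -6$ ($c = 2 \left(-3\right) = -6$)
$Z{\left(T,l \right)} = -980$ ($Z{\left(T,l \right)} = - 140 \left(4 + 3\right) = \left(-140\right) 7 = -980$)
$E{\left(c,-3 \right)} Z{\left(-8,\left(-1\right) \left(-14\right) \right)} = 20 \left(-980\right) = -19600$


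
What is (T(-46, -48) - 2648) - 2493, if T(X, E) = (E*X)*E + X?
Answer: -111171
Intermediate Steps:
T(X, E) = X + X*E² (T(X, E) = X*E² + X = X + X*E²)
(T(-46, -48) - 2648) - 2493 = (-46*(1 + (-48)²) - 2648) - 2493 = (-46*(1 + 2304) - 2648) - 2493 = (-46*2305 - 2648) - 2493 = (-106030 - 2648) - 2493 = -108678 - 2493 = -111171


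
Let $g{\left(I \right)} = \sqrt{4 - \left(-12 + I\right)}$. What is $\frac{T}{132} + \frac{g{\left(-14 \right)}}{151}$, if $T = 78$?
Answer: $\frac{13}{22} + \frac{\sqrt{30}}{151} \approx 0.62718$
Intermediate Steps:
$g{\left(I \right)} = \sqrt{16 - I}$
$\frac{T}{132} + \frac{g{\left(-14 \right)}}{151} = \frac{78}{132} + \frac{\sqrt{16 - -14}}{151} = 78 \cdot \frac{1}{132} + \sqrt{16 + 14} \cdot \frac{1}{151} = \frac{13}{22} + \sqrt{30} \cdot \frac{1}{151} = \frac{13}{22} + \frac{\sqrt{30}}{151}$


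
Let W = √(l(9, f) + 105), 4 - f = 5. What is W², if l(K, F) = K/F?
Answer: 96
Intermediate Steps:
f = -1 (f = 4 - 1*5 = 4 - 5 = -1)
l(K, F) = K/F
W = 4*√6 (W = √(9/(-1) + 105) = √(9*(-1) + 105) = √(-9 + 105) = √96 = 4*√6 ≈ 9.7980)
W² = (4*√6)² = 96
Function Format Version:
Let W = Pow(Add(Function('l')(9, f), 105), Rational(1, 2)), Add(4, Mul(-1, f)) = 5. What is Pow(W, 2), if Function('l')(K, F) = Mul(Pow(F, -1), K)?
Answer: 96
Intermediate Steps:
f = -1 (f = Add(4, Mul(-1, 5)) = Add(4, -5) = -1)
Function('l')(K, F) = Mul(K, Pow(F, -1))
W = Mul(4, Pow(6, Rational(1, 2))) (W = Pow(Add(Mul(9, Pow(-1, -1)), 105), Rational(1, 2)) = Pow(Add(Mul(9, -1), 105), Rational(1, 2)) = Pow(Add(-9, 105), Rational(1, 2)) = Pow(96, Rational(1, 2)) = Mul(4, Pow(6, Rational(1, 2))) ≈ 9.7980)
Pow(W, 2) = Pow(Mul(4, Pow(6, Rational(1, 2))), 2) = 96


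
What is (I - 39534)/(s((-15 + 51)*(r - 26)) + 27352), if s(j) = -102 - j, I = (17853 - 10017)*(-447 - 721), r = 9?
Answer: -4595991/13931 ≈ -329.91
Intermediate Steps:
I = -9152448 (I = 7836*(-1168) = -9152448)
(I - 39534)/(s((-15 + 51)*(r - 26)) + 27352) = (-9152448 - 39534)/((-102 - (-15 + 51)*(9 - 26)) + 27352) = -9191982/((-102 - 36*(-17)) + 27352) = -9191982/((-102 - 1*(-612)) + 27352) = -9191982/((-102 + 612) + 27352) = -9191982/(510 + 27352) = -9191982/27862 = -9191982*1/27862 = -4595991/13931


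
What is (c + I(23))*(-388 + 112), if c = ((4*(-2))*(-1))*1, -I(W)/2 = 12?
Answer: 4416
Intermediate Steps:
I(W) = -24 (I(W) = -2*12 = -24)
c = 8 (c = -8*(-1)*1 = 8*1 = 8)
(c + I(23))*(-388 + 112) = (8 - 24)*(-388 + 112) = -16*(-276) = 4416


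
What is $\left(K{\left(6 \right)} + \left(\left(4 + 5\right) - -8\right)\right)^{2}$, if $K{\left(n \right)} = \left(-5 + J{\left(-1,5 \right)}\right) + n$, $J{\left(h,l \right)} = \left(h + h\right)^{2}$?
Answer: $484$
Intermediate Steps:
$J{\left(h,l \right)} = 4 h^{2}$ ($J{\left(h,l \right)} = \left(2 h\right)^{2} = 4 h^{2}$)
$K{\left(n \right)} = -1 + n$ ($K{\left(n \right)} = \left(-5 + 4 \left(-1\right)^{2}\right) + n = \left(-5 + 4 \cdot 1\right) + n = \left(-5 + 4\right) + n = -1 + n$)
$\left(K{\left(6 \right)} + \left(\left(4 + 5\right) - -8\right)\right)^{2} = \left(\left(-1 + 6\right) + \left(\left(4 + 5\right) - -8\right)\right)^{2} = \left(5 + \left(9 + 8\right)\right)^{2} = \left(5 + 17\right)^{2} = 22^{2} = 484$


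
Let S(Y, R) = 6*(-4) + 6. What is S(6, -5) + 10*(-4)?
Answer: -58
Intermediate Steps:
S(Y, R) = -18 (S(Y, R) = -24 + 6 = -18)
S(6, -5) + 10*(-4) = -18 + 10*(-4) = -18 - 40 = -58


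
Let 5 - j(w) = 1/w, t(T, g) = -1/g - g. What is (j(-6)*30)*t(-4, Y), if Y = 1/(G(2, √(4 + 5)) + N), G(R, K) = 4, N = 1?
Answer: -806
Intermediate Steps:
Y = ⅕ (Y = 1/(4 + 1) = 1/5 = ⅕ ≈ 0.20000)
t(T, g) = -g - 1/g
j(w) = 5 - 1/w
(j(-6)*30)*t(-4, Y) = ((5 - 1/(-6))*30)*(-1*⅕ - 1/⅕) = ((5 - 1*(-⅙))*30)*(-⅕ - 1*5) = ((5 + ⅙)*30)*(-⅕ - 5) = ((31/6)*30)*(-26/5) = 155*(-26/5) = -806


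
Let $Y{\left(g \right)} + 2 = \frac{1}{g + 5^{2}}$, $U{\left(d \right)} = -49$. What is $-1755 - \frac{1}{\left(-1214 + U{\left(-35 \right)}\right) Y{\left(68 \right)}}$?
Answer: $- \frac{136688206}{77885} \approx -1755.0$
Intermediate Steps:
$Y{\left(g \right)} = -2 + \frac{1}{25 + g}$ ($Y{\left(g \right)} = -2 + \frac{1}{g + 5^{2}} = -2 + \frac{1}{g + 25} = -2 + \frac{1}{25 + g}$)
$-1755 - \frac{1}{\left(-1214 + U{\left(-35 \right)}\right) Y{\left(68 \right)}} = -1755 - \frac{1}{\left(-1214 - 49\right) \frac{-49 - 136}{25 + 68}} = -1755 - \frac{1}{\left(-1263\right) \frac{-49 - 136}{93}} = -1755 - - \frac{1}{1263 \cdot \frac{1}{93} \left(-185\right)} = -1755 - - \frac{1}{1263 \left(- \frac{185}{93}\right)} = -1755 - \left(- \frac{1}{1263}\right) \left(- \frac{93}{185}\right) = -1755 - \frac{31}{77885} = - \frac{136688206}{77885}$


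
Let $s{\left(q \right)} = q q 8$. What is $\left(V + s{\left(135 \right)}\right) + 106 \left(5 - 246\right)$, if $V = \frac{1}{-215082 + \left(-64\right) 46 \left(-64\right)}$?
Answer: $\frac{3206693163}{26666} \approx 1.2025 \cdot 10^{5}$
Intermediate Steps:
$s{\left(q \right)} = 8 q^{2}$ ($s{\left(q \right)} = q^{2} \cdot 8 = 8 q^{2}$)
$V = - \frac{1}{26666}$ ($V = \frac{1}{-215082 - -188416} = \frac{1}{-215082 + 188416} = \frac{1}{-26666} = - \frac{1}{26666} \approx -3.7501 \cdot 10^{-5}$)
$\left(V + s{\left(135 \right)}\right) + 106 \left(5 - 246\right) = \left(- \frac{1}{26666} + 8 \cdot 135^{2}\right) + 106 \left(5 - 246\right) = \left(- \frac{1}{26666} + 8 \cdot 18225\right) + 106 \left(-241\right) = \left(- \frac{1}{26666} + 145800\right) - 25546 = \frac{3887902799}{26666} - 25546 = \frac{3206693163}{26666}$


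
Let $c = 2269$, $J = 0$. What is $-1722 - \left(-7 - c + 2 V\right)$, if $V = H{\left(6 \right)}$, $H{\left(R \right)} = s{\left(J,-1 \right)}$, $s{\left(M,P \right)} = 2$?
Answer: $550$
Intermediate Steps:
$H{\left(R \right)} = 2$
$V = 2$
$-1722 - \left(-7 - c + 2 V\right) = -1722 + \left(2269 - \left(-7 + 2 \cdot 2\right)\right) = -1722 + \left(2269 - \left(-7 + 4\right)\right) = -1722 + \left(2269 - -3\right) = -1722 + \left(2269 + 3\right) = -1722 + 2272 = 550$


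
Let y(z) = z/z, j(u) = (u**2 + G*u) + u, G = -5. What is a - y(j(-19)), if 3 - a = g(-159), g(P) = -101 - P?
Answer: -56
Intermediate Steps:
j(u) = u**2 - 4*u (j(u) = (u**2 - 5*u) + u = u**2 - 4*u)
y(z) = 1
a = -55 (a = 3 - (-101 - 1*(-159)) = 3 - (-101 + 159) = 3 - 1*58 = 3 - 58 = -55)
a - y(j(-19)) = -55 - 1*1 = -55 - 1 = -56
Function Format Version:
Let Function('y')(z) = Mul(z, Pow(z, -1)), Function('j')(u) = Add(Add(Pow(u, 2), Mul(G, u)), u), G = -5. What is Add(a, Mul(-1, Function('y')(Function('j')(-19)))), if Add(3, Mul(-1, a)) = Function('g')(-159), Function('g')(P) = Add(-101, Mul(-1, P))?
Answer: -56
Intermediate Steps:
Function('j')(u) = Add(Pow(u, 2), Mul(-4, u)) (Function('j')(u) = Add(Add(Pow(u, 2), Mul(-5, u)), u) = Add(Pow(u, 2), Mul(-4, u)))
Function('y')(z) = 1
a = -55 (a = Add(3, Mul(-1, Add(-101, Mul(-1, -159)))) = Add(3, Mul(-1, Add(-101, 159))) = Add(3, Mul(-1, 58)) = Add(3, -58) = -55)
Add(a, Mul(-1, Function('y')(Function('j')(-19)))) = Add(-55, Mul(-1, 1)) = Add(-55, -1) = -56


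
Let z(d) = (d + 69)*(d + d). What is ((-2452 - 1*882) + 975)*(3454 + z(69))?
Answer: -53072782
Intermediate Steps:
z(d) = 2*d*(69 + d) (z(d) = (69 + d)*(2*d) = 2*d*(69 + d))
((-2452 - 1*882) + 975)*(3454 + z(69)) = ((-2452 - 1*882) + 975)*(3454 + 2*69*(69 + 69)) = ((-2452 - 882) + 975)*(3454 + 2*69*138) = (-3334 + 975)*(3454 + 19044) = -2359*22498 = -53072782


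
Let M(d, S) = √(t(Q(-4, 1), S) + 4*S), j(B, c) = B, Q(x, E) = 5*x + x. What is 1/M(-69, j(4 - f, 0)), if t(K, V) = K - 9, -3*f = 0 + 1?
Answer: -I*√141/47 ≈ -0.25265*I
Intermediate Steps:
f = -⅓ (f = -(0 + 1)/3 = -⅓*1 = -⅓ ≈ -0.33333)
Q(x, E) = 6*x
t(K, V) = -9 + K
M(d, S) = √(-33 + 4*S) (M(d, S) = √((-9 + 6*(-4)) + 4*S) = √((-9 - 24) + 4*S) = √(-33 + 4*S))
1/M(-69, j(4 - f, 0)) = 1/(√(-33 + 4*(4 - 1*(-⅓)))) = 1/(√(-33 + 4*(4 + ⅓))) = 1/(√(-33 + 4*(13/3))) = 1/(√(-33 + 52/3)) = 1/(√(-47/3)) = 1/(I*√141/3) = -I*√141/47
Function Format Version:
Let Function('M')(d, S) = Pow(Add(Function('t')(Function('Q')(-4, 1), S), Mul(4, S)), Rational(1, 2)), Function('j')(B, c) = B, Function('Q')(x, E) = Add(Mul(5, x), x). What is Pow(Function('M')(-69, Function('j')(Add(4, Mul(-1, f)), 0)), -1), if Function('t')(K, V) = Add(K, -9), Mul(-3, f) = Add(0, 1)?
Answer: Mul(Rational(-1, 47), I, Pow(141, Rational(1, 2))) ≈ Mul(-0.25265, I)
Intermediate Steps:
f = Rational(-1, 3) (f = Mul(Rational(-1, 3), Add(0, 1)) = Mul(Rational(-1, 3), 1) = Rational(-1, 3) ≈ -0.33333)
Function('Q')(x, E) = Mul(6, x)
Function('t')(K, V) = Add(-9, K)
Function('M')(d, S) = Pow(Add(-33, Mul(4, S)), Rational(1, 2)) (Function('M')(d, S) = Pow(Add(Add(-9, Mul(6, -4)), Mul(4, S)), Rational(1, 2)) = Pow(Add(Add(-9, -24), Mul(4, S)), Rational(1, 2)) = Pow(Add(-33, Mul(4, S)), Rational(1, 2)))
Pow(Function('M')(-69, Function('j')(Add(4, Mul(-1, f)), 0)), -1) = Pow(Pow(Add(-33, Mul(4, Add(4, Mul(-1, Rational(-1, 3))))), Rational(1, 2)), -1) = Pow(Pow(Add(-33, Mul(4, Add(4, Rational(1, 3)))), Rational(1, 2)), -1) = Pow(Pow(Add(-33, Mul(4, Rational(13, 3))), Rational(1, 2)), -1) = Pow(Pow(Add(-33, Rational(52, 3)), Rational(1, 2)), -1) = Pow(Pow(Rational(-47, 3), Rational(1, 2)), -1) = Pow(Mul(Rational(1, 3), I, Pow(141, Rational(1, 2))), -1) = Mul(Rational(-1, 47), I, Pow(141, Rational(1, 2)))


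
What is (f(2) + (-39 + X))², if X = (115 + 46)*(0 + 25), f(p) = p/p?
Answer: 15896169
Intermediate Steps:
f(p) = 1
X = 4025 (X = 161*25 = 4025)
(f(2) + (-39 + X))² = (1 + (-39 + 4025))² = (1 + 3986)² = 3987² = 15896169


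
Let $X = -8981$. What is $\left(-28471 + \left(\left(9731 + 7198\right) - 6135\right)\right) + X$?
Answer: $-26658$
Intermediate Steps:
$\left(-28471 + \left(\left(9731 + 7198\right) - 6135\right)\right) + X = \left(-28471 + \left(\left(9731 + 7198\right) - 6135\right)\right) - 8981 = \left(-28471 + \left(16929 - 6135\right)\right) - 8981 = \left(-28471 + 10794\right) - 8981 = -17677 - 8981 = -26658$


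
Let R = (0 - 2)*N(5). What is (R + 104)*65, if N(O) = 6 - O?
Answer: 6630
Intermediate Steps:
R = -2 (R = (0 - 2)*(6 - 1*5) = -2*(6 - 5) = -2*1 = -2)
(R + 104)*65 = (-2 + 104)*65 = 102*65 = 6630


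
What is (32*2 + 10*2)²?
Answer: 7056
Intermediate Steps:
(32*2 + 10*2)² = (64 + 20)² = 84² = 7056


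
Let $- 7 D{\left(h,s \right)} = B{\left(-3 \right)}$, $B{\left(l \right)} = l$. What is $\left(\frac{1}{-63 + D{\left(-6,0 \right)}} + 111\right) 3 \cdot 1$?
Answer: $\frac{48611}{146} \approx 332.95$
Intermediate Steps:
$D{\left(h,s \right)} = \frac{3}{7}$ ($D{\left(h,s \right)} = \left(- \frac{1}{7}\right) \left(-3\right) = \frac{3}{7}$)
$\left(\frac{1}{-63 + D{\left(-6,0 \right)}} + 111\right) 3 \cdot 1 = \left(\frac{1}{-63 + \frac{3}{7}} + 111\right) 3 \cdot 1 = \left(\frac{1}{- \frac{438}{7}} + 111\right) 3 = \left(- \frac{7}{438} + 111\right) 3 = \frac{48611}{438} \cdot 3 = \frac{48611}{146}$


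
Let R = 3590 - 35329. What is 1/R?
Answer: -1/31739 ≈ -3.1507e-5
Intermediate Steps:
R = -31739
1/R = 1/(-31739) = -1/31739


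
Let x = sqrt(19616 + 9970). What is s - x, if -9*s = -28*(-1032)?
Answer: -9632/3 - sqrt(29586) ≈ -3382.7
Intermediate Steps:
s = -9632/3 (s = -(-28)*(-1032)/9 = -1/9*28896 = -9632/3 ≈ -3210.7)
x = sqrt(29586) ≈ 172.01
s - x = -9632/3 - sqrt(29586)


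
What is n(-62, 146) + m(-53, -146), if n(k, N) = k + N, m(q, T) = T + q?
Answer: -115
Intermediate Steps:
n(k, N) = N + k
n(-62, 146) + m(-53, -146) = (146 - 62) + (-146 - 53) = 84 - 199 = -115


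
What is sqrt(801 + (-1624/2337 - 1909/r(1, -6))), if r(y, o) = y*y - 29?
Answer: sqrt(929683556823)/32718 ≈ 29.470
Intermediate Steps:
r(y, o) = -29 + y**2 (r(y, o) = y**2 - 29 = -29 + y**2)
sqrt(801 + (-1624/2337 - 1909/r(1, -6))) = sqrt(801 + (-1624/2337 - 1909/(-29 + 1**2))) = sqrt(801 + (-1624*1/2337 - 1909/(-29 + 1))) = sqrt(801 + (-1624/2337 - 1909/(-28))) = sqrt(801 + (-1624/2337 - 1909*(-1/28))) = sqrt(801 + (-1624/2337 + 1909/28)) = sqrt(801 + 4415861/65436) = sqrt(56830097/65436) = sqrt(929683556823)/32718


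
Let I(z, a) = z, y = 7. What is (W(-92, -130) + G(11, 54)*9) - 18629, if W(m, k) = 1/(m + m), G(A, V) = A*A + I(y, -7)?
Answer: -3215769/184 ≈ -17477.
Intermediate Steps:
G(A, V) = 7 + A**2 (G(A, V) = A*A + 7 = A**2 + 7 = 7 + A**2)
W(m, k) = 1/(2*m)
(W(-92, -130) + G(11, 54)*9) - 18629 = ((1/2)/(-92) + (7 + 11**2)*9) - 18629 = ((1/2)*(-1/92) + (7 + 121)*9) - 18629 = (-1/184 + 128*9) - 18629 = (-1/184 + 1152) - 18629 = 211967/184 - 18629 = -3215769/184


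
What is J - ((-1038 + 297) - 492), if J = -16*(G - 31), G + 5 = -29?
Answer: 2273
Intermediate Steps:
G = -34 (G = -5 - 29 = -34)
J = 1040 (J = -16*(-34 - 31) = -16*(-65) = 1040)
J - ((-1038 + 297) - 492) = 1040 - ((-1038 + 297) - 492) = 1040 - (-741 - 492) = 1040 - 1*(-1233) = 1040 + 1233 = 2273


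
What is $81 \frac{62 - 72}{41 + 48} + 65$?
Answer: $\frac{4975}{89} \approx 55.899$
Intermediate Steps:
$81 \frac{62 - 72}{41 + 48} + 65 = 81 \left(- \frac{10}{89}\right) + 65 = - \frac{810}{89} + 65 = \frac{4975}{89}$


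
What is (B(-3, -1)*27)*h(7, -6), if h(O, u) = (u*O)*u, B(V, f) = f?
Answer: -6804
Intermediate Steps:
h(O, u) = O*u² (h(O, u) = (O*u)*u = O*u²)
(B(-3, -1)*27)*h(7, -6) = (-1*27)*(7*(-6)²) = -189*36 = -27*252 = -6804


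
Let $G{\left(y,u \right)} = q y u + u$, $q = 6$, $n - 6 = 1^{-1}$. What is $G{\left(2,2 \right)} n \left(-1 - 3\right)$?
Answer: $-728$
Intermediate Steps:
$n = 7$ ($n = 6 + 1^{-1} = 6 + 1 = 7$)
$G{\left(y,u \right)} = u + 6 u y$ ($G{\left(y,u \right)} = 6 y u + u = 6 u y + u = u + 6 u y$)
$G{\left(2,2 \right)} n \left(-1 - 3\right) = 2 \left(1 + 6 \cdot 2\right) 7 \left(-1 - 3\right) = 2 \left(1 + 12\right) 7 \left(-4\right) = 2 \cdot 13 \left(-28\right) = 26 \left(-28\right) = -728$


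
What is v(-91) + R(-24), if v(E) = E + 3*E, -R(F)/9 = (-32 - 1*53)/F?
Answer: -3167/8 ≈ -395.88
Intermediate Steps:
R(F) = 765/F (R(F) = -9*(-32 - 1*53)/F = -9*(-32 - 53)/F = -(-765)/F = 765/F)
v(E) = 4*E
v(-91) + R(-24) = 4*(-91) + 765/(-24) = -364 + 765*(-1/24) = -364 - 255/8 = -3167/8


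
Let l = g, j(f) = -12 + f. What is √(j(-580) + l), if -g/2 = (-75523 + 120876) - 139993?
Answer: 4*√11793 ≈ 434.38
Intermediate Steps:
g = 189280 (g = -2*((-75523 + 120876) - 139993) = -2*(45353 - 139993) = -2*(-94640) = 189280)
l = 189280
√(j(-580) + l) = √((-12 - 580) + 189280) = √(-592 + 189280) = √188688 = 4*√11793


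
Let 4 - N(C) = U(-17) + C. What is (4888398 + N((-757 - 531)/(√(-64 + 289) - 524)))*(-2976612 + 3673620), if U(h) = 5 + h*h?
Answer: 1734187746113472/509 ≈ 3.4070e+12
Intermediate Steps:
U(h) = 5 + h²
N(C) = -290 - C (N(C) = 4 - ((5 + (-17)²) + C) = 4 - ((5 + 289) + C) = 4 - (294 + C) = 4 + (-294 - C) = -290 - C)
(4888398 + N((-757 - 531)/(√(-64 + 289) - 524)))*(-2976612 + 3673620) = (4888398 + (-290 - (-757 - 531)/(√(-64 + 289) - 524)))*(-2976612 + 3673620) = (4888398 + (-290 - (-1288)/(√225 - 524)))*697008 = (4888398 + (-290 - (-1288)/(15 - 524)))*697008 = (4888398 + (-290 - (-1288)/(-509)))*697008 = (4888398 + (-290 - (-1288)*(-1)/509))*697008 = (4888398 + (-290 - 1*1288/509))*697008 = (4888398 + (-290 - 1288/509))*697008 = (4888398 - 148898/509)*697008 = (2488045684/509)*697008 = 1734187746113472/509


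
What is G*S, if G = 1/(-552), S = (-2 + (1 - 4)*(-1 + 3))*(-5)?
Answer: -5/69 ≈ -0.072464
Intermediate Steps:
S = 40 (S = (-2 - 3*2)*(-5) = (-2 - 6)*(-5) = -8*(-5) = 40)
G = -1/552 ≈ -0.0018116
G*S = -1/552*40 = -5/69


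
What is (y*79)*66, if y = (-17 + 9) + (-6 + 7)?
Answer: -36498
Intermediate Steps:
y = -7 (y = -8 + 1 = -7)
(y*79)*66 = -7*79*66 = -553*66 = -36498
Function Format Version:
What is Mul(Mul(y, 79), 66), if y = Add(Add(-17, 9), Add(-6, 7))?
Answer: -36498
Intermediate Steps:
y = -7 (y = Add(-8, 1) = -7)
Mul(Mul(y, 79), 66) = Mul(Mul(-7, 79), 66) = Mul(-553, 66) = -36498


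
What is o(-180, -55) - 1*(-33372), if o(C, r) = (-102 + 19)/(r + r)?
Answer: 3671003/110 ≈ 33373.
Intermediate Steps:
o(C, r) = -83/(2*r) (o(C, r) = -83*1/(2*r) = -83/(2*r))
o(-180, -55) - 1*(-33372) = -83/2/(-55) - 1*(-33372) = -83/2*(-1/55) + 33372 = 83/110 + 33372 = 3671003/110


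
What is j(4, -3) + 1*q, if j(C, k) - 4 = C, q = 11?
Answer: 19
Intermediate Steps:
j(C, k) = 4 + C
j(4, -3) + 1*q = (4 + 4) + 1*11 = 8 + 11 = 19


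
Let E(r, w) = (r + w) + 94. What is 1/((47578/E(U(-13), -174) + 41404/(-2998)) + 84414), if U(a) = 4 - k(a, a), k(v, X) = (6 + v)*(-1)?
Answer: 124417/10429498950 ≈ 1.1929e-5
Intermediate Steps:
k(v, X) = -6 - v
U(a) = 10 + a (U(a) = 4 - (-6 - a) = 4 + (6 + a) = 10 + a)
E(r, w) = 94 + r + w
1/((47578/E(U(-13), -174) + 41404/(-2998)) + 84414) = 1/((47578/(94 + (10 - 13) - 174) + 41404/(-2998)) + 84414) = 1/((47578/(94 - 3 - 174) + 41404*(-1/2998)) + 84414) = 1/((47578/(-83) - 20702/1499) + 84414) = 1/((47578*(-1/83) - 20702/1499) + 84414) = 1/((-47578/83 - 20702/1499) + 84414) = 1/(-73037688/124417 + 84414) = 1/(10429498950/124417) = 124417/10429498950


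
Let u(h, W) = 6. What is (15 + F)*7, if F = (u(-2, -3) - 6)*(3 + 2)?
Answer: 105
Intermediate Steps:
F = 0 (F = (6 - 6)*(3 + 2) = 0*5 = 0)
(15 + F)*7 = (15 + 0)*7 = 15*7 = 105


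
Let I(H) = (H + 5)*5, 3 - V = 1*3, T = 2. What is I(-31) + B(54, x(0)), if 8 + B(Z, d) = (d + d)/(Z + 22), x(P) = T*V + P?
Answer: -138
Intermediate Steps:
V = 0 (V = 3 - 3 = 0)
I(H) = 25 + 5*H (I(H) = (5 + H)*5 = 25 + 5*H)
x(P) = P (x(P) = 2*0 + P = 0 + P = P)
B(Z, d) = -8 + 2*d/(22 + Z) (B(Z, d) = -8 + (d + d)/(Z + 22) = -8 + (2*d)/(22 + Z) = -8 + 2*d/(22 + Z))
I(-31) + B(54, x(0)) = (25 + 5*(-31)) + 2*(-88 + 0 - 4*54)/(22 + 54) = (25 - 155) + 2*(-88 + 0 - 216)/76 = -130 + 2*(1/76)*(-304) = -130 - 8 = -138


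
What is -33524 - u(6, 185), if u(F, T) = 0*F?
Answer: -33524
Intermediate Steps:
u(F, T) = 0
-33524 - u(6, 185) = -33524 - 1*0 = -33524 + 0 = -33524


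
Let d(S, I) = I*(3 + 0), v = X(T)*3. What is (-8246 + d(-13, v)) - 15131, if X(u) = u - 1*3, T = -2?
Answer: -23422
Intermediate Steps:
X(u) = -3 + u (X(u) = u - 3 = -3 + u)
v = -15 (v = (-3 - 2)*3 = -5*3 = -15)
d(S, I) = 3*I (d(S, I) = I*3 = 3*I)
(-8246 + d(-13, v)) - 15131 = (-8246 + 3*(-15)) - 15131 = (-8246 - 45) - 15131 = -8291 - 15131 = -23422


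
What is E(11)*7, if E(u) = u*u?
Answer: 847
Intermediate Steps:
E(u) = u²
E(11)*7 = 11²*7 = 121*7 = 847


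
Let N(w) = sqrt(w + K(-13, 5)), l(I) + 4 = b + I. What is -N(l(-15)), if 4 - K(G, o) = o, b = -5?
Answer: -5*I ≈ -5.0*I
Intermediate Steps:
l(I) = -9 + I (l(I) = -4 + (-5 + I) = -9 + I)
K(G, o) = 4 - o
N(w) = sqrt(-1 + w) (N(w) = sqrt(w + (4 - 1*5)) = sqrt(w + (4 - 5)) = sqrt(w - 1) = sqrt(-1 + w))
-N(l(-15)) = -sqrt(-1 + (-9 - 15)) = -sqrt(-1 - 24) = -sqrt(-25) = -5*I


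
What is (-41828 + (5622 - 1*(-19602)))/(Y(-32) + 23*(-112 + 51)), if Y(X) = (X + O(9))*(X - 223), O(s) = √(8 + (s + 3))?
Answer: -112193228/44356549 - 8468040*√5/44356549 ≈ -2.9562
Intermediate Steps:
O(s) = √(11 + s) (O(s) = √(8 + (3 + s)) = √(11 + s))
Y(X) = (-223 + X)*(X + 2*√5) (Y(X) = (X + √(11 + 9))*(X - 223) = (X + √20)*(-223 + X) = (X + 2*√5)*(-223 + X) = (-223 + X)*(X + 2*√5))
(-41828 + (5622 - 1*(-19602)))/(Y(-32) + 23*(-112 + 51)) = (-41828 + (5622 - 1*(-19602)))/(((-32)² - 446*√5 - 223*(-32) + 2*(-32)*√5) + 23*(-112 + 51)) = (-41828 + (5622 + 19602))/((1024 - 446*√5 + 7136 - 64*√5) + 23*(-61)) = (-41828 + 25224)/((8160 - 510*√5) - 1403) = -16604/(6757 - 510*√5)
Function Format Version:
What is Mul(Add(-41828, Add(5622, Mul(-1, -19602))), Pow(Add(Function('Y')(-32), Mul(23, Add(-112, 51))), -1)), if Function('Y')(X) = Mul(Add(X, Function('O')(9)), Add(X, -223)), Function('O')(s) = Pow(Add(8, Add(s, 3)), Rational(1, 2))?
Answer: Add(Rational(-112193228, 44356549), Mul(Rational(-8468040, 44356549), Pow(5, Rational(1, 2)))) ≈ -2.9562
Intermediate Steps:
Function('O')(s) = Pow(Add(11, s), Rational(1, 2)) (Function('O')(s) = Pow(Add(8, Add(3, s)), Rational(1, 2)) = Pow(Add(11, s), Rational(1, 2)))
Function('Y')(X) = Mul(Add(-223, X), Add(X, Mul(2, Pow(5, Rational(1, 2))))) (Function('Y')(X) = Mul(Add(X, Pow(Add(11, 9), Rational(1, 2))), Add(X, -223)) = Mul(Add(X, Pow(20, Rational(1, 2))), Add(-223, X)) = Mul(Add(X, Mul(2, Pow(5, Rational(1, 2)))), Add(-223, X)) = Mul(Add(-223, X), Add(X, Mul(2, Pow(5, Rational(1, 2))))))
Mul(Add(-41828, Add(5622, Mul(-1, -19602))), Pow(Add(Function('Y')(-32), Mul(23, Add(-112, 51))), -1)) = Mul(Add(-41828, Add(5622, Mul(-1, -19602))), Pow(Add(Add(Pow(-32, 2), Mul(-446, Pow(5, Rational(1, 2))), Mul(-223, -32), Mul(2, -32, Pow(5, Rational(1, 2)))), Mul(23, Add(-112, 51))), -1)) = Mul(Add(-41828, Add(5622, 19602)), Pow(Add(Add(1024, Mul(-446, Pow(5, Rational(1, 2))), 7136, Mul(-64, Pow(5, Rational(1, 2)))), Mul(23, -61)), -1)) = Mul(Add(-41828, 25224), Pow(Add(Add(8160, Mul(-510, Pow(5, Rational(1, 2)))), -1403), -1)) = Mul(-16604, Pow(Add(6757, Mul(-510, Pow(5, Rational(1, 2)))), -1))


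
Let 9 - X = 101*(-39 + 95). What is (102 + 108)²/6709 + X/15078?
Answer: 627054077/101158302 ≈ 6.1987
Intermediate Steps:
X = -5647 (X = 9 - 101*(-39 + 95) = 9 - 101*56 = 9 - 1*5656 = 9 - 5656 = -5647)
(102 + 108)²/6709 + X/15078 = (102 + 108)²/6709 - 5647/15078 = 210²*(1/6709) - 5647*1/15078 = 44100*(1/6709) - 5647/15078 = 44100/6709 - 5647/15078 = 627054077/101158302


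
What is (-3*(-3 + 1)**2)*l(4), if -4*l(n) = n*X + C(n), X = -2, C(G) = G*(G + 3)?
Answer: 60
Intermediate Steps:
C(G) = G*(3 + G)
l(n) = n/2 - n*(3 + n)/4 (l(n) = -(n*(-2) + n*(3 + n))/4 = -(-2*n + n*(3 + n))/4 = n/2 - n*(3 + n)/4)
(-3*(-3 + 1)**2)*l(4) = (-3*(-3 + 1)**2)*((1/4)*4*(-1 - 1*4)) = (-3*(-2)**2)*((1/4)*4*(-1 - 4)) = (-3*4)*((1/4)*4*(-5)) = -12*(-5) = 60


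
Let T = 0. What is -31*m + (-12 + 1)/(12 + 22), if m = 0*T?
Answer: -11/34 ≈ -0.32353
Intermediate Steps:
m = 0 (m = 0*0 = 0)
-31*m + (-12 + 1)/(12 + 22) = -31*0 + (-12 + 1)/(12 + 22) = 0 - 11/34 = -11/34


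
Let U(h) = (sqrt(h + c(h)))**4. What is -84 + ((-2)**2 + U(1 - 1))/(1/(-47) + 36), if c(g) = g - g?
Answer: -141856/1691 ≈ -83.889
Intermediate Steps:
c(g) = 0
U(h) = h**2 (U(h) = (sqrt(h + 0))**4 = (sqrt(h))**4 = h**2)
-84 + ((-2)**2 + U(1 - 1))/(1/(-47) + 36) = -84 + ((-2)**2 + (1 - 1)**2)/(1/(-47) + 36) = -84 + (4 + 0**2)/(-1/47 + 36) = -84 + (4 + 0)/(1691/47) = -84 + 4*(47/1691) = -84 + 188/1691 = -141856/1691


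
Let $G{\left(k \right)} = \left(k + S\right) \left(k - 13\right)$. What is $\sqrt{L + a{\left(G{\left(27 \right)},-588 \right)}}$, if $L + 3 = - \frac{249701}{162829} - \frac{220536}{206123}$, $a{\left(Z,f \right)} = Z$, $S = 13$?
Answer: $\frac{2 \sqrt{156126619230622685585571}}{33562801967} \approx 23.546$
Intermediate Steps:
$G{\left(k \right)} = \left(-13 + k\right) \left(13 + k\right)$ ($G{\left(k \right)} = \left(k + 13\right) \left(k - 13\right) = \left(13 + k\right) \left(-13 + k\right) = \left(-13 + k\right) \left(13 + k\right)$)
$L = - \frac{188067181468}{33562801967}$ ($L = -3 - \left(\frac{220536}{206123} + \frac{249701}{162829}\right) = -3 - \frac{87378775567}{33562801967} = - \frac{188067181468}{33562801967} \approx -5.6034$)
$\sqrt{L + a{\left(G{\left(27 \right)},-588 \right)}} = \sqrt{- \frac{188067181468}{33562801967} - \left(169 - 27^{2}\right)} = \sqrt{- \frac{188067181468}{33562801967} + \left(-169 + 729\right)} = \sqrt{- \frac{188067181468}{33562801967} + 560} = \sqrt{\frac{18607101920052}{33562801967}} = \frac{2 \sqrt{156126619230622685585571}}{33562801967}$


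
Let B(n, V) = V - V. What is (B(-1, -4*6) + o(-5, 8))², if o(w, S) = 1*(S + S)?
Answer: 256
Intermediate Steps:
B(n, V) = 0
o(w, S) = 2*S (o(w, S) = 1*(2*S) = 2*S)
(B(-1, -4*6) + o(-5, 8))² = (0 + 2*8)² = (0 + 16)² = 16² = 256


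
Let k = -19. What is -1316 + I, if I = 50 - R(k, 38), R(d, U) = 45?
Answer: -1311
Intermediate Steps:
I = 5 (I = 50 - 1*45 = 50 - 45 = 5)
-1316 + I = -1316 + 5 = -1311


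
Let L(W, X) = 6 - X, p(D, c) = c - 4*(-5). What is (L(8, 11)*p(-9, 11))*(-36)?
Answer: 5580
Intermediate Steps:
p(D, c) = 20 + c (p(D, c) = c + 20 = 20 + c)
(L(8, 11)*p(-9, 11))*(-36) = ((6 - 1*11)*(20 + 11))*(-36) = ((6 - 11)*31)*(-36) = -5*31*(-36) = -155*(-36) = 5580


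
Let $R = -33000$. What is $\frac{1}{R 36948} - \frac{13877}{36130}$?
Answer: $- \frac{1692000410413}{4405273092000} \approx -0.38409$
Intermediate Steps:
$\frac{1}{R 36948} - \frac{13877}{36130} = \frac{1}{\left(-33000\right) 36948} - \frac{13877}{36130} = \left(- \frac{1}{33000}\right) \frac{1}{36948} - \frac{13877}{36130} = - \frac{1}{1219284000} - \frac{13877}{36130} = - \frac{1692000410413}{4405273092000}$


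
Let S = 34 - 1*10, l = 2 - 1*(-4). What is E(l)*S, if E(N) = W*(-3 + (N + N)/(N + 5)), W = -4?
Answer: 2016/11 ≈ 183.27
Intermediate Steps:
l = 6 (l = 2 + 4 = 6)
S = 24 (S = 34 - 10 = 24)
E(N) = 12 - 8*N/(5 + N) (E(N) = -4*(-3 + (N + N)/(N + 5)) = -4*(-3 + (2*N)/(5 + N)) = -4*(-3 + 2*N/(5 + N)) = 12 - 8*N/(5 + N))
E(l)*S = (4*(15 + 6)/(5 + 6))*24 = (4*21/11)*24 = (4*(1/11)*21)*24 = (84/11)*24 = 2016/11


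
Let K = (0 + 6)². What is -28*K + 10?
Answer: -998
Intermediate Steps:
K = 36 (K = 6² = 36)
-28*K + 10 = -28*36 + 10 = -1008 + 10 = -998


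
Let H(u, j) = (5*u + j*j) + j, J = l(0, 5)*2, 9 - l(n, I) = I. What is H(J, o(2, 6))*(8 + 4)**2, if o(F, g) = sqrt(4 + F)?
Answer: 6624 + 144*sqrt(6) ≈ 6976.7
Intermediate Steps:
l(n, I) = 9 - I
J = 8 (J = (9 - 1*5)*2 = (9 - 5)*2 = 4*2 = 8)
H(u, j) = j + j**2 + 5*u (H(u, j) = (5*u + j**2) + j = (j**2 + 5*u) + j = j + j**2 + 5*u)
H(J, o(2, 6))*(8 + 4)**2 = (sqrt(4 + 2) + (sqrt(4 + 2))**2 + 5*8)*(8 + 4)**2 = (sqrt(6) + (sqrt(6))**2 + 40)*12**2 = (sqrt(6) + 6 + 40)*144 = (46 + sqrt(6))*144 = 6624 + 144*sqrt(6)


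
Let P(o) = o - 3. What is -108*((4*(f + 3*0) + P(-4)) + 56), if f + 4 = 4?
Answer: -5292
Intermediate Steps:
P(o) = -3 + o
f = 0 (f = -4 + 4 = 0)
-108*((4*(f + 3*0) + P(-4)) + 56) = -108*((4*(0 + 3*0) + (-3 - 4)) + 56) = -108*((4*(0 + 0) - 7) + 56) = -108*((4*0 - 7) + 56) = -108*((0 - 7) + 56) = -108*(-7 + 56) = -108*49 = -5292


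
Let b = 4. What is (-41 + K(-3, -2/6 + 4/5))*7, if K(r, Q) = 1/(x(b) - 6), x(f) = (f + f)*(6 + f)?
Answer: -21231/74 ≈ -286.91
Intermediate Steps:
x(f) = 2*f*(6 + f) (x(f) = (2*f)*(6 + f) = 2*f*(6 + f))
K(r, Q) = 1/74 (K(r, Q) = 1/(2*4*(6 + 4) - 6) = 1/(2*4*10 - 6) = 1/(80 - 6) = 1/74)
(-41 + K(-3, -2/6 + 4/5))*7 = (-41 + 1/74)*7 = -3033/74*7 = -21231/74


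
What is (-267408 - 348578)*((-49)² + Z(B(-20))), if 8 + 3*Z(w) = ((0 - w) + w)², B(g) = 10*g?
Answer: -4432019270/3 ≈ -1.4773e+9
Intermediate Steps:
Z(w) = -8/3 (Z(w) = -8/3 + ((0 - w) + w)²/3 = -8/3 + (-w + w)²/3 = -8/3 + (⅓)*0² = -8/3 + (⅓)*0 = -8/3 + 0 = -8/3)
(-267408 - 348578)*((-49)² + Z(B(-20))) = (-267408 - 348578)*((-49)² - 8/3) = -615986*(2401 - 8/3) = -615986*7195/3 = -4432019270/3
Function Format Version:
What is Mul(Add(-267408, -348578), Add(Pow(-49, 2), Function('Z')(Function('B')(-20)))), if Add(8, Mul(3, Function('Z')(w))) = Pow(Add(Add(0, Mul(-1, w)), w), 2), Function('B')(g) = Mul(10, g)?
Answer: Rational(-4432019270, 3) ≈ -1.4773e+9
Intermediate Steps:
Function('Z')(w) = Rational(-8, 3) (Function('Z')(w) = Add(Rational(-8, 3), Mul(Rational(1, 3), Pow(Add(Add(0, Mul(-1, w)), w), 2))) = Add(Rational(-8, 3), Mul(Rational(1, 3), Pow(Add(Mul(-1, w), w), 2))) = Add(Rational(-8, 3), Mul(Rational(1, 3), Pow(0, 2))) = Add(Rational(-8, 3), Mul(Rational(1, 3), 0)) = Add(Rational(-8, 3), 0) = Rational(-8, 3))
Mul(Add(-267408, -348578), Add(Pow(-49, 2), Function('Z')(Function('B')(-20)))) = Mul(Add(-267408, -348578), Add(Pow(-49, 2), Rational(-8, 3))) = Mul(-615986, Add(2401, Rational(-8, 3))) = Mul(-615986, Rational(7195, 3)) = Rational(-4432019270, 3)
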